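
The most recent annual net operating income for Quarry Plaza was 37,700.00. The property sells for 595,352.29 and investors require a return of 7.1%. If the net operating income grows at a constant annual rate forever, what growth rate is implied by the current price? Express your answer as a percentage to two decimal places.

0.72%

P = D₀(1+g)/(r−g) ⇒ P(r−g) = D₀(1+g) ⇒ g(P+D₀) = P·r − D₀
g = (P·r − D₀)/(P + D₀) = (595,352.29×0.071 − 37,700.00) / (595,352.29 + 37,700.00) = 0.007219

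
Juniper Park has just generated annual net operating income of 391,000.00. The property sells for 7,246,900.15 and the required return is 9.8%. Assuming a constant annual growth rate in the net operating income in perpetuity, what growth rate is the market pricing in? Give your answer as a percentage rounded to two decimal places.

P = D₀(1+g)/(r−g) ⇒ P(r−g) = D₀(1+g) ⇒ g(P+D₀) = P·r − D₀
g = (P·r − D₀)/(P + D₀) = (7,246,900.15×0.098 − 391,000.00) / (7,246,900.15 + 391,000.00) = 0.041791

4.18%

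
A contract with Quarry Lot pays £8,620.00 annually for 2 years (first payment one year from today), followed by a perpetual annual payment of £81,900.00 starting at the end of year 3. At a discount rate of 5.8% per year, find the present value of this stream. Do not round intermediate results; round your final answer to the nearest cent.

£1277340.46

PV of 2-year annuity: £8,620.00 × [1 − (1+0.058)^−2] / 0.058 = 15848.24954
Perpetuity value at year 2: £81,900.00 / 0.058 = 1412068.96552
PV of perpetuity: 1412068.96552 / (1+0.058)^2 = 1261492.20943
Total PV = 15848.24954 + 1261492.20943 = 1277340.45897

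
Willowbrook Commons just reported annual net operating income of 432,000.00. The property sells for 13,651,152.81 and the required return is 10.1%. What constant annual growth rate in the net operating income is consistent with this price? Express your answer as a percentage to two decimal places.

P = D₀(1+g)/(r−g) ⇒ P(r−g) = D₀(1+g) ⇒ g(P+D₀) = P·r − D₀
g = (P·r − D₀)/(P + D₀) = (13,651,152.81×0.101 − 432,000.00) / (13,651,152.81 + 432,000.00) = 0.067227

6.72%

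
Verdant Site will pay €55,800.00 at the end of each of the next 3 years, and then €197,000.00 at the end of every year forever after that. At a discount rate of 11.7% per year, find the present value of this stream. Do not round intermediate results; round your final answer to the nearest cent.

€1342866.10

PV of 3-year annuity: €55,800.00 × [1 − (1+0.117)^−3] / 0.117 = 134716.13298
Perpetuity value at year 3: €197,000.00 / 0.117 = 1683760.68376
PV of perpetuity: 1683760.68376 / (1+0.117)^3 = 1208149.96338
Total PV = 134716.13298 + 1208149.96338 = 1342866.09636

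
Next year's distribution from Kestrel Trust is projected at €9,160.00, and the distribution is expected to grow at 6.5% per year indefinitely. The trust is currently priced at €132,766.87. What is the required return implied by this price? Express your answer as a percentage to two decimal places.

P = D₁/(r − g) ⇒ r = D₁/P + g = €9,160.0000/€132,766.87 + 0.065 = 0.068993 + 0.065 = 0.133993

13.40%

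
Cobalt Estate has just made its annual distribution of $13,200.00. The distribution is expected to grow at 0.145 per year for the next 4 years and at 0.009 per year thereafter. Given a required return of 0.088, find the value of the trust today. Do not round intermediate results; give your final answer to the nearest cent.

$266884.39

D_1 = 15114.00000
D_2 = 17305.53000
D_3 = 19814.83185
D_4 = 22687.98247
Terminal value at year 4: TV = D_4×(1+g_2)/(r−g_2) = 22892.17431/0.079 = 289774.35836
P_0 = D_1/(1+r)^1 + D_2/(1+r)^2 + D_3/(1+r)^3 + D_4/(1+r)^4 + TV/(1+r)^4
    = 13891.54412 + 14619.31803 + 15385.21980 + 16191.24694 + 206797.06535 = 266884.39424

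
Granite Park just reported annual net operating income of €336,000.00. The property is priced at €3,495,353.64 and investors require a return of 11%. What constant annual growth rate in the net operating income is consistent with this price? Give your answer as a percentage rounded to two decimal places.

1.27%

P = D₀(1+g)/(r−g) ⇒ P(r−g) = D₀(1+g) ⇒ g(P+D₀) = P·r − D₀
g = (P·r − D₀)/(P + D₀) = (€3,495,353.64×0.11 − €336,000.00) / (€3,495,353.64 + €336,000.00) = 0.012656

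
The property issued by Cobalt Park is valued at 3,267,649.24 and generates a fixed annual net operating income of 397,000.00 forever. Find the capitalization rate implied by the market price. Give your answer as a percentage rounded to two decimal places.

P = C/r ⇒ r = C/P = 397,000.00/3,267,649.24 = 0.121494

12.15%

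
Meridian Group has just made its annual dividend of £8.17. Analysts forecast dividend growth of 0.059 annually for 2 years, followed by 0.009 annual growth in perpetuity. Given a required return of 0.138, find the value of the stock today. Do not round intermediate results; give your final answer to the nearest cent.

£70.02

D_1 = 8.65203
D_2 = 9.16250
Terminal value at year 2: TV = D_2×(1+g_2)/(r−g_2) = 9.24496/0.129 = 71.66637
P_0 = D_1/(1+r)^1 + D_2/(1+r)^2 + TV/(1+r)^2
    = 7.60284 + 7.07505 + 55.33895 = 70.01684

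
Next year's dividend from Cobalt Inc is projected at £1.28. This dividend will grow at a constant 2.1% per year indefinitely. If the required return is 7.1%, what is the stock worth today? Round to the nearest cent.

£25.60

Growing perpetuity: P = D₁ / (r − g) = £1.2800 / (0.071 − 0.021) = £25.60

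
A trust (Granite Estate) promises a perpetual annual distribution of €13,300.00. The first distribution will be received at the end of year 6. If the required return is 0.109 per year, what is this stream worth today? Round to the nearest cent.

Value at end of year 5: C / r = €13,300.00 / 0.109 = €122,018.3486
Discount to today: PV = €122,018.3486 / (1 + 0.109)^5 = €122,018.3486 / 1.677481 = €72,739.01

€72739.01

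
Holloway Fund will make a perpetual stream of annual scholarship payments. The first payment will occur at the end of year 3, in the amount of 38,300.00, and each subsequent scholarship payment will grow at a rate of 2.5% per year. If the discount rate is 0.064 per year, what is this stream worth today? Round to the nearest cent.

867462.90

Value at end of year 2: C₁ / (r − g) = 38,300.00 / (0.064 − 0.025) = 982,051.2821
Discount to today: PV = 982,051.2821 / (1 + 0.064)^2 = 982,051.2821 / 1.132096 = 867,462.90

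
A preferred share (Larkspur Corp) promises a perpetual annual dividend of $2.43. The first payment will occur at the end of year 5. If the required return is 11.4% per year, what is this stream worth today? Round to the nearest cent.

Value at end of year 4: C / r = $2.43 / 0.114 = $21.3158
Discount to today: PV = $21.3158 / (1 + 0.114)^4 = $21.3158 / 1.540071 = $13.84

$13.84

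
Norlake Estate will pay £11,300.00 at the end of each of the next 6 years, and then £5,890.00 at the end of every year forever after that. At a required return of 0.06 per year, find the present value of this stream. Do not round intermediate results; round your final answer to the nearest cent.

PV of 6-year annuity: £11,300.00 × [1 − (1+0.06)^−6] / 0.06 = 55565.76488
Perpetuity value at year 6: £5,890.00 / 0.06 = 98166.66667
PV of perpetuity: 98166.66667 / (1+0.06)^6 = 69203.62639
Total PV = 55565.76488 + 69203.62639 = 124769.39127

£124769.39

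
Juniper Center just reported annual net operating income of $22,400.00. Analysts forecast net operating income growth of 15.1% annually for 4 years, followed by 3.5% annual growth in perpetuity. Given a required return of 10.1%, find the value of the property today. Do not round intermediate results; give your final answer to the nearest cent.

D_1 = 25782.40000
D_2 = 29675.54240
D_3 = 34156.54930
D_4 = 39314.18825
Terminal value at year 4: TV = D_4×(1+g_2)/(r−g_2) = 40690.18484/0.066 = 616517.95206
P_0 = D_1/(1+r)^1 + D_2/(1+r)^2 + D_3/(1+r)^3 + D_4/(1+r)^4 + TV/(1+r)^4
    = 23417.25704 + 24480.71104 + 25592.45995 + 26754.69700 + 419562.29392 = 519807.41895

$519807.42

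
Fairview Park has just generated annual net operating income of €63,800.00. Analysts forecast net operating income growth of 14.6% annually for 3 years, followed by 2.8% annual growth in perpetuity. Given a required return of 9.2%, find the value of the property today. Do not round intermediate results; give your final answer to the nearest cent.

D_1 = 73114.80000
D_2 = 83789.56080
D_3 = 96022.83668
Terminal value at year 3: TV = D_3×(1+g_2)/(r−g_2) = 98711.47610/0.064 = 1542366.81412
P_0 = D_1/(1+r)^1 + D_2/(1+r)^2 + D_3/(1+r)^3 + TV/(1+r)^3
    = 66954.94505 + 70265.90388 + 73740.59143 + 1184458.24986 = 1395419.69022

€1395419.69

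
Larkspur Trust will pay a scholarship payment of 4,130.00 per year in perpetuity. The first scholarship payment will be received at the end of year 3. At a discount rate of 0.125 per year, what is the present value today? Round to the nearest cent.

26105.68

Value at end of year 2: C / r = 4,130.00 / 0.125 = 33,040.0000
Discount to today: PV = 33,040.0000 / (1 + 0.125)^2 = 33,040.0000 / 1.265625 = 26,105.68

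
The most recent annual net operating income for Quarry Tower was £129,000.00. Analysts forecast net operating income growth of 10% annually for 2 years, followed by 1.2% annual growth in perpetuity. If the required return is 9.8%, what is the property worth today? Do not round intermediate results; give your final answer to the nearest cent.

D_1 = 141900.00000
D_2 = 156090.00000
Terminal value at year 2: TV = D_2×(1+g_2)/(r−g_2) = 157963.08000/0.086 = 1836780.00000
P_0 = D_1/(1+r)^1 + D_2/(1+r)^2 + TV/(1+r)^2
    = 129234.97268 + 129470.37336 + 1523535.09112 = 1782240.43716

£1782240.44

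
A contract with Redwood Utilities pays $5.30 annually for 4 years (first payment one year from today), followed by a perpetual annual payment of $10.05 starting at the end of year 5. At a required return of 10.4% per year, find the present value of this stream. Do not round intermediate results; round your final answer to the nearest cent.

$81.71

PV of 4-year annuity: $5.30 × [1 − (1+0.104)^−4] / 0.104 = 16.65584
Perpetuity value at year 4: $10.05 / 0.104 = 96.63462
PV of perpetuity: 96.63462 / (1+0.104)^4 = 65.05137
Total PV = 16.65584 + 65.05137 = 81.70721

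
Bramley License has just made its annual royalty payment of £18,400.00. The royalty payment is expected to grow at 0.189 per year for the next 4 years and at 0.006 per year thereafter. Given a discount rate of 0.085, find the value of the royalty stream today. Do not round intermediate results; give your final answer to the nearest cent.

D_1 = 21877.60000
D_2 = 26012.46640
D_3 = 30928.82255
D_4 = 36774.37001
Terminal value at year 4: TV = D_4×(1+g_2)/(r−g_2) = 36995.01623/0.079 = 468291.34470
P_0 = D_1/(1+r)^1 + D_2/(1+r)^2 + D_3/(1+r)^3 + D_4/(1+r)^4 + TV/(1+r)^4
    = 20163.68664 + 22096.42711 + 24214.42565 + 26535.43972 + 337906.99188 = 430916.97099

£430916.97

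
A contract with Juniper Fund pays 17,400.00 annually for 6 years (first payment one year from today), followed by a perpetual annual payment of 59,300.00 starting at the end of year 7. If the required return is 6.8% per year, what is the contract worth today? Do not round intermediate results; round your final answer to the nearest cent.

PV of 6-year annuity: 17,400.00 × [1 − (1+0.068)^−6] / 0.068 = 83452.35643
Perpetuity value at year 6: 59,300.00 / 0.068 = 872058.82353
PV of perpetuity: 872058.82353 / (1+0.068)^6 = 587649.35594
Total PV = 83452.35643 + 587649.35594 = 671101.71236

671101.71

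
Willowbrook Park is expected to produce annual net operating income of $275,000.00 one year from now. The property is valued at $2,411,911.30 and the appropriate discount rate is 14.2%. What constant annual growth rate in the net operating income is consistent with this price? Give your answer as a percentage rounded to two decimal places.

2.80%

P = D₁/(r−g) ⇒ g = r − D₁/P = 0.142 − $275,000.00/$2,411,911.30 = 0.027983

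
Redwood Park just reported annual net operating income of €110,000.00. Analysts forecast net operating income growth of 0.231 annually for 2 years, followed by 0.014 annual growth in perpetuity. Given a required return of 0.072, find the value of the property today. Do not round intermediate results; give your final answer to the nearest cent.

D_1 = 135410.00000
D_2 = 166689.71000
Terminal value at year 2: TV = D_2×(1+g_2)/(r−g_2) = 169023.36594/0.058 = 2914195.96448
P_0 = D_1/(1+r)^1 + D_2/(1+r)^2 + TV/(1+r)^2
    = 126315.29851 + 145050.49670 + 2535882.82162 = 2807248.61683

€2807248.62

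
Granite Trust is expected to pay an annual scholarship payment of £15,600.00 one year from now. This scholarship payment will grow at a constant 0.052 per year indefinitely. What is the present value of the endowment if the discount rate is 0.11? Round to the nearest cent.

£268965.52

Growing perpetuity: P = D₁ / (r − g) = £15,600.0000 / (0.11 − 0.052) = £268,965.52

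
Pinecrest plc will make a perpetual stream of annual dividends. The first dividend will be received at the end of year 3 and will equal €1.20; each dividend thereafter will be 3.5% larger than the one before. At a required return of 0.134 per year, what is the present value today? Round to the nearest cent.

€9.43

Value at end of year 2: C₁ / (r − g) = €1.20 / (0.134 − 0.035) = €12.1212
Discount to today: PV = €12.1212 / (1 + 0.134)^2 = €12.1212 / 1.285956 = €9.43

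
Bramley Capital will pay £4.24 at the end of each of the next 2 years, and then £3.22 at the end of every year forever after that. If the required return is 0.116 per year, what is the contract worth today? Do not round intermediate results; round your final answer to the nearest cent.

PV of 2-year annuity: £4.24 × [1 − (1+0.116)^−2] / 0.116 = 7.20366
Perpetuity value at year 2: £3.22 / 0.116 = 27.75862
PV of perpetuity: 27.75862 / (1+0.116)^2 = 22.28792
Total PV = 7.20366 + 22.28792 = 29.49158

£29.49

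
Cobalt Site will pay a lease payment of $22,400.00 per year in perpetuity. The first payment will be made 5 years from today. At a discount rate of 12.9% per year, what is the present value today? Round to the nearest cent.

$106876.58

Value at end of year 4: C / r = $22,400.00 / 0.129 = $173,643.4109
Discount to today: PV = $173,643.4109 / (1 + 0.129)^4 = $173,643.4109 / 1.624710 = $106,876.58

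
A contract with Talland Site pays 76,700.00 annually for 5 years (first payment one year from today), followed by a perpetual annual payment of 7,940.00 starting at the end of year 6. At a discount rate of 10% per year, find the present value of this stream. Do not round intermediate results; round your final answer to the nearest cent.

340054.50

PV of 5-year annuity: 76,700.00 × [1 − (1+0.1)^−5] / 0.1 = 290753.34521
Perpetuity value at year 5: 7,940.00 / 0.1 = 79400.00000
PV of perpetuity: 79400.00000 / (1+0.1)^5 = 49301.15305
Total PV = 290753.34521 + 49301.15305 = 340054.49826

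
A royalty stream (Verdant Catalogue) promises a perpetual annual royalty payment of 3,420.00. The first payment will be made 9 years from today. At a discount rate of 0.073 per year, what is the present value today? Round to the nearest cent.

26662.78

Value at end of year 8: C / r = 3,420.00 / 0.073 = 46,849.3151
Discount to today: PV = 46,849.3151 / (1 + 0.073)^8 = 46,849.3151 / 1.757105 = 26,662.78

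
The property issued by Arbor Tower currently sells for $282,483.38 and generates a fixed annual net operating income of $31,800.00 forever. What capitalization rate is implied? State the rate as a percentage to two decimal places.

11.26%

P = C/r ⇒ r = C/P = $31,800.00/$282,483.38 = 0.112573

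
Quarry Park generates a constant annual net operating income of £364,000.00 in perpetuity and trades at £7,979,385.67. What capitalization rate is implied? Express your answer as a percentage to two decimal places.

P = C/r ⇒ r = C/P = £364,000.00/£7,979,385.67 = 0.045618

4.56%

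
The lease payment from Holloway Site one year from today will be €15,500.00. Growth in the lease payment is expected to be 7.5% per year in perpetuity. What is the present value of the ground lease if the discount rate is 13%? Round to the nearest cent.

€281818.18

Growing perpetuity: P = D₁ / (r − g) = €15,500.0000 / (0.13 − 0.075) = €281,818.18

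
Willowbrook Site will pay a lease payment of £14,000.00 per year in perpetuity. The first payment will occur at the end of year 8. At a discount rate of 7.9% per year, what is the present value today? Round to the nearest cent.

£104076.06

Value at end of year 7: C / r = £14,000.00 / 0.079 = £177,215.1899
Discount to today: PV = £177,215.1899 / (1 + 0.079)^7 = £177,215.1899 / 1.702747 = £104,076.06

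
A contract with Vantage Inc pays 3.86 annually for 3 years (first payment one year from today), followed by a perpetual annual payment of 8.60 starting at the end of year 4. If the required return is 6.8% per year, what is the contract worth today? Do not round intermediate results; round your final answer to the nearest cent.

113.99

PV of 3-year annuity: 3.86 × [1 − (1+0.068)^−3] / 0.068 = 10.16699
Perpetuity value at year 3: 8.60 / 0.068 = 126.47059
PV of perpetuity: 126.47059 / (1+0.068)^3 = 103.81875
Total PV = 10.16699 + 103.81875 = 113.98574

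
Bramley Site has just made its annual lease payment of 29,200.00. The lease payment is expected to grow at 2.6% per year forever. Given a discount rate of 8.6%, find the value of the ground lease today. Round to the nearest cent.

D₁ = D₀ × (1 + g) = 29,200.00 × 1.026 = 29,959.2000
Growing perpetuity: P = D₁ / (r − g) = 29,959.2000 / (0.086 − 0.026) = 499,320.00

499320.00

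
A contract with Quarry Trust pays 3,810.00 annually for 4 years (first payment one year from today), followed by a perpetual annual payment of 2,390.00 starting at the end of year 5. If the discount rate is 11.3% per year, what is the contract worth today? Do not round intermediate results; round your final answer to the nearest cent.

25527.84

PV of 4-year annuity: 3,810.00 × [1 − (1+0.113)^−4] / 0.113 = 11745.00213
Perpetuity value at year 4: 2,390.00 / 0.113 = 21150.44248
PV of perpetuity: 21150.44248 / (1+0.113)^4 = 13782.84271
Total PV = 11745.00213 + 13782.84271 = 25527.84485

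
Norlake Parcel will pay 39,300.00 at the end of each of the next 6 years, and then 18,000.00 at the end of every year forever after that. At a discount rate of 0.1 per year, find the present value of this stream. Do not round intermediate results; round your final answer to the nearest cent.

272767.05

PV of 6-year annuity: 39,300.00 × [1 − (1+0.1)^−6] / 0.1 = 171161.74549
Perpetuity value at year 6: 18,000.00 / 0.1 = 180000.00000
PV of perpetuity: 180000.00000 / (1+0.1)^6 = 101605.30741
Total PV = 171161.74549 + 101605.30741 = 272767.05290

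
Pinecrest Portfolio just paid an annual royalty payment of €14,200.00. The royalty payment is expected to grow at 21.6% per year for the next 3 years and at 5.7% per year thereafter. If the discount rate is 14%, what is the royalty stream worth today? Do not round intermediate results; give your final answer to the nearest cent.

€268004.76

D_1 = 17267.20000
D_2 = 20996.91520
D_3 = 25532.24888
Terminal value at year 3: TV = D_3×(1+g_2)/(r−g_2) = 26987.58707/0.083 = 325151.65144
P_0 = D_1/(1+r)^1 + D_2/(1+r)^2 + D_3/(1+r)^3 + TV/(1+r)^3
    = 15146.66667 + 16156.44444 + 17233.54074 + 219468.10317 = 268004.75502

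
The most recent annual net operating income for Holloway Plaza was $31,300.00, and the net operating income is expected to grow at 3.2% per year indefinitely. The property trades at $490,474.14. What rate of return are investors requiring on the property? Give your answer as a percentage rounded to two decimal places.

D₁ = $31,300.00 × 1.032 = $32,301.6000
P = D₁/(r − g) ⇒ r = D₁/P + g = $32,301.6000/$490,474.14 + 0.032 = 0.065858 + 0.032 = 0.097858

9.79%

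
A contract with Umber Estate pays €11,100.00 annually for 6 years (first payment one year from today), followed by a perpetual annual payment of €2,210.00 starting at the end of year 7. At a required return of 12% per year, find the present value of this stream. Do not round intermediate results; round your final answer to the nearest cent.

€54967.08

PV of 6-year annuity: €11,100.00 × [1 − (1+0.12)^−6] / 0.12 = 45636.62129
Perpetuity value at year 6: €2,210.00 / 0.12 = 18416.66667
PV of perpetuity: 18416.66667 / (1+0.12)^6 = 9330.45648
Total PV = 45636.62129 + 9330.45648 = 54967.07777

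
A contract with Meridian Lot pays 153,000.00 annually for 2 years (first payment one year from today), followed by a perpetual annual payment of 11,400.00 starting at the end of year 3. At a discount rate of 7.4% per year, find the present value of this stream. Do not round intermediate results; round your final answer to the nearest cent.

408657.01

PV of 2-year annuity: 153,000.00 × [1 − (1+0.074)^−2] / 0.074 = 275100.65229
Perpetuity value at year 2: 11,400.00 / 0.074 = 154054.05405
PV of perpetuity: 154054.05405 / (1+0.074)^2 = 133556.35839
Total PV = 275100.65229 + 133556.35839 = 408657.01068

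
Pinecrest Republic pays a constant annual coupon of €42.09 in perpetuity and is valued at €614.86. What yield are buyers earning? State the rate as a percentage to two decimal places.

P = C/r ⇒ r = C/P = €42.09/€614.86 = 0.068455

6.85%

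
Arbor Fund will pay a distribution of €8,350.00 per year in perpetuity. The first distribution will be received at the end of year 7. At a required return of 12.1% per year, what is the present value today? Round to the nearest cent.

Value at end of year 6: C / r = €8,350.00 / 0.121 = €69,008.2645
Discount to today: PV = €69,008.2645 / (1 + 0.121)^6 = €69,008.2645 / 1.984420 = €34,775.02

€34775.02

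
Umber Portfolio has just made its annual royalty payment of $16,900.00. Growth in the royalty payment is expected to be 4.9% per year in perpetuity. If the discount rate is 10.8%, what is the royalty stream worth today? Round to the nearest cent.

$300476.27

D₁ = D₀ × (1 + g) = $16,900.00 × 1.049 = $17,728.1000
Growing perpetuity: P = D₁ / (r − g) = $17,728.1000 / (0.108 − 0.049) = $300,476.27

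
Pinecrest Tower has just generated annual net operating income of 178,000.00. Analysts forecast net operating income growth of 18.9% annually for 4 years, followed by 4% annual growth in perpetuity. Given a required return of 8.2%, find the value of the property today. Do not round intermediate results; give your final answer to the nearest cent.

D_1 = 211642.00000
D_2 = 251642.33800
D_3 = 299202.73988
D_4 = 355752.05772
Terminal value at year 4: TV = D_4×(1+g_2)/(r−g_2) = 369982.14003/0.042 = 8809098.57211
P_0 = D_1/(1+r)^1 + D_2/(1+r)^2 + D_3/(1+r)^3 + D_4/(1+r)^4 + TV/(1+r)^4
    = 195602.58780 + 214945.91210 + 236202.11598 + 259560.36590 + 6427209.06028 = 7333520.04206

7333520.04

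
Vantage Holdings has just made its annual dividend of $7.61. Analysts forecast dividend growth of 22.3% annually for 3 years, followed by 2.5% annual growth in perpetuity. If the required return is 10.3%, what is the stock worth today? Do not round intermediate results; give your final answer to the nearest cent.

$164.49

D_1 = 9.30703
D_2 = 11.38250
D_3 = 13.92079
Terminal value at year 3: TV = D_3×(1+g_2)/(r−g_2) = 14.26881/0.078 = 182.93352
P_0 = D_1/(1+r)^1 + D_2/(1+r)^2 + D_3/(1+r)^3 + TV/(1+r)^3
    = 8.43792 + 9.35592 + 10.37379 + 136.32225 = 164.48989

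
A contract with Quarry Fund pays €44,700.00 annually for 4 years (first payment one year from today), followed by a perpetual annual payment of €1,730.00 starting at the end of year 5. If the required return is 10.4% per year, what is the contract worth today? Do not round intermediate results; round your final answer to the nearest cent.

€151672.64

PV of 4-year annuity: €44,700.00 × [1 − (1+0.104)^−4] / 0.104 = 140474.74551
Perpetuity value at year 4: €1,730.00 / 0.104 = 16634.61538
PV of perpetuity: 16634.61538 / (1+0.104)^4 = 11197.89705
Total PV = 140474.74551 + 11197.89705 = 151672.64256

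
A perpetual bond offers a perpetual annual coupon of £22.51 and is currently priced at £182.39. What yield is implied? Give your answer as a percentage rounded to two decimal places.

12.34%

P = C/r ⇒ r = C/P = £22.51/£182.39 = 0.123417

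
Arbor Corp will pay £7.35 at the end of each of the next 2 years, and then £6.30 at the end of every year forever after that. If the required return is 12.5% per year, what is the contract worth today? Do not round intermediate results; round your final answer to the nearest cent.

£52.16

PV of 2-year annuity: £7.35 × [1 − (1+0.125)^−2] / 0.125 = 12.34074
Perpetuity value at year 2: £6.30 / 0.125 = 50.40000
PV of perpetuity: 50.40000 / (1+0.125)^2 = 39.82222
Total PV = 12.34074 + 39.82222 = 52.16296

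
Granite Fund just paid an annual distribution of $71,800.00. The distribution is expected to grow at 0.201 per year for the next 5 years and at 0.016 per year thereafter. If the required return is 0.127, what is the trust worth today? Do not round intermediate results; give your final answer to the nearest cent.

D_1 = 86231.80000
D_2 = 103564.39180
D_3 = 124380.83455
D_4 = 149381.38230
D_5 = 179407.04014
Terminal value at year 5: TV = D_5×(1+g_2)/(r−g_2) = 182277.55278/0.111 = 1642140.11514
P_0 = D_1/(1+r)^1 + D_2/(1+r)^2 + D_3/(1+r)^3 + D_4/(1+r)^4 + D_5/(1+r)^5 + TV/(1+r)^5
    = 76514.46318 + 81538.48294 + 86892.38510 + 92597.83009 + 98677.90057 + 903213.93671 = 1339434.99858

$1339435.00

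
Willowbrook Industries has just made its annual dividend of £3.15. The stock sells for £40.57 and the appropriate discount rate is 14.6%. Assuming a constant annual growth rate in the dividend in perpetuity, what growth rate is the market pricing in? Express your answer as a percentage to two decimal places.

P = D₀(1+g)/(r−g) ⇒ P(r−g) = D₀(1+g) ⇒ g(P+D₀) = P·r − D₀
g = (P·r − D₀)/(P + D₀) = (£40.57×0.146 − £3.15) / (£40.57 + £3.15) = 0.063431

6.34%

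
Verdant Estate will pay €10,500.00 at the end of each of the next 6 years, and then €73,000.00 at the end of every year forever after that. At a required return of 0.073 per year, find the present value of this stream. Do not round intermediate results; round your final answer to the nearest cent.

€704830.40

PV of 6-year annuity: €10,500.00 × [1 − (1+0.073)^−6] / 0.073 = 49588.49227
Perpetuity value at year 6: €73,000.00 / 0.073 = 1000000.00000
PV of perpetuity: 1000000.00000 / (1+0.073)^6 = 655241.91091
Total PV = 49588.49227 + 655241.91091 = 704830.40318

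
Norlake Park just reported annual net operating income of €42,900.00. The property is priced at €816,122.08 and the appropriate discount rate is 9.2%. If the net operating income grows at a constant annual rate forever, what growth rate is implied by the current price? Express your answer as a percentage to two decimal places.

P = D₀(1+g)/(r−g) ⇒ P(r−g) = D₀(1+g) ⇒ g(P+D₀) = P·r − D₀
g = (P·r − D₀)/(P + D₀) = (€816,122.08×0.092 − €42,900.00) / (€816,122.08 + €42,900.00) = 0.037465

3.75%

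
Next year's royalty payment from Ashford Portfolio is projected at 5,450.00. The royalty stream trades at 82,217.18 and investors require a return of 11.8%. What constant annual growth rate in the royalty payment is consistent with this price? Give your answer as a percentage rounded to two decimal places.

5.17%

P = D₁/(r−g) ⇒ g = r − D₁/P = 0.118 − 5,450.00/82,217.18 = 0.051712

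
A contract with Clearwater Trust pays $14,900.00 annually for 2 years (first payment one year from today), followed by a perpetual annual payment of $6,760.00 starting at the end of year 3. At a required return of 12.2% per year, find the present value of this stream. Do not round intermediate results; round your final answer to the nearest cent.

$69130.78

PV of 2-year annuity: $14,900.00 × [1 − (1+0.122)^−2] / 0.122 = 25115.73743
Perpetuity value at year 2: $6,760.00 / 0.122 = 55409.83607
PV of perpetuity: 55409.83607 / (1+0.122)^2 = 44015.04512
Total PV = 25115.73743 + 44015.04512 = 69130.78255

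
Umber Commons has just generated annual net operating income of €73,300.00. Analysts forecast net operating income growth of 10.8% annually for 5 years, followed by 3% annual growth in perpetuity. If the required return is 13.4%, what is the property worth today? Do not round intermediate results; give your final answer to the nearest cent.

€988508.12

D_1 = 81216.40000
D_2 = 89987.77120
D_3 = 99706.45049
D_4 = 110474.74714
D_5 = 122406.01983
Terminal value at year 5: TV = D_5×(1+g_2)/(r−g_2) = 126078.20043/0.104 = 1212290.38874
P_0 = D_1/(1+r)^1 + D_2/(1+r)^2 + D_3/(1+r)^3 + D_4/(1+r)^4 + D_5/(1+r)^5 + TV/(1+r)^5
    = 71619.40035 + 69977.33297 + 68372.91440 + 66805.28145 + 65273.59069 + 646459.60009 = 988508.11996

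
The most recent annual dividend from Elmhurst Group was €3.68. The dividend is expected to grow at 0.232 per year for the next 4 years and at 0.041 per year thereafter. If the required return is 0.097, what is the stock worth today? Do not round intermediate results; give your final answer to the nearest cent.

D_1 = 4.53376
D_2 = 5.58559
D_3 = 6.88145
D_4 = 8.47795
Terminal value at year 4: TV = D_4×(1+g_2)/(r−g_2) = 8.82554/0.056 = 157.59896
P_0 = D_1/(1+r)^1 + D_2/(1+r)^2 + D_3/(1+r)^3 + D_4/(1+r)^4 + TV/(1+r)^4
    = 4.13287 + 4.64147 + 5.21267 + 5.85415 + 108.82454 = 128.66571

€128.67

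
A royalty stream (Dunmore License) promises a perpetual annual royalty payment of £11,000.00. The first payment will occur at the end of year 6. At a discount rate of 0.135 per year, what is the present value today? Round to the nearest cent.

£43259.31

Value at end of year 5: C / r = £11,000.00 / 0.135 = £81,481.4815
Discount to today: PV = £81,481.4815 / (1 + 0.135)^5 = £81,481.4815 / 1.883559 = £43,259.31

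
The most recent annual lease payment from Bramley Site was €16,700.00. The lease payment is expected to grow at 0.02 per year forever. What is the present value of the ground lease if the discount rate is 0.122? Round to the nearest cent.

€167000.00

D₁ = D₀ × (1 + g) = €16,700.00 × 1.02 = €17,034.0000
Growing perpetuity: P = D₁ / (r − g) = €17,034.0000 / (0.122 − 0.02) = €167,000.00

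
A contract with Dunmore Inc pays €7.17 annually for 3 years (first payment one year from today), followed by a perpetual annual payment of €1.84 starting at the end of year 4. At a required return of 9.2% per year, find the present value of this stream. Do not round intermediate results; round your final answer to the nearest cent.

PV of 3-year annuity: €7.17 × [1 − (1+0.092)^−3] / 0.092 = 18.08488
Perpetuity value at year 3: €1.84 / 0.092 = 20.00000
PV of perpetuity: 20.00000 / (1+0.092)^3 = 15.35897
Total PV = 18.08488 + 15.35897 = 33.44385

€33.44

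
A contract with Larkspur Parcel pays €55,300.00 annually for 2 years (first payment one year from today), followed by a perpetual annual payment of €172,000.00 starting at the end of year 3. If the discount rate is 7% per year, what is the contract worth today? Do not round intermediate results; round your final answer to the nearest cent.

PV of 2-year annuity: €55,300.00 × [1 − (1+0.07)^−2] / 0.07 = 99983.40466
Perpetuity value at year 2: €172,000.00 / 0.07 = 2457142.85714
PV of perpetuity: 2457142.85714 / (1+0.07)^2 = 2146163.73233
Total PV = 99983.40466 + 2146163.73233 = 2246147.13699

€2246147.14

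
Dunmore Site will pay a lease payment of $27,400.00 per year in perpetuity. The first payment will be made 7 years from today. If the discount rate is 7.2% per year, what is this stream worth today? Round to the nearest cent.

$250754.86

Value at end of year 6: C / r = $27,400.00 / 0.072 = $380,555.5556
Discount to today: PV = $380,555.5556 / (1 + 0.072)^6 = $380,555.5556 / 1.517640 = $250,754.86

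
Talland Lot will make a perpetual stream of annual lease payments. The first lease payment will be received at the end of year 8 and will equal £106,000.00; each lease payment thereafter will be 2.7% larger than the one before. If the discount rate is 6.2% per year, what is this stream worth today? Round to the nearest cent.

Value at end of year 7: C₁ / (r − g) = £106,000.00 / (0.062 − 0.027) = £3,028,571.4286
Discount to today: PV = £3,028,571.4286 / (1 + 0.062)^7 = £3,028,571.4286 / 1.523602 = £1,987,770.33

£1987770.33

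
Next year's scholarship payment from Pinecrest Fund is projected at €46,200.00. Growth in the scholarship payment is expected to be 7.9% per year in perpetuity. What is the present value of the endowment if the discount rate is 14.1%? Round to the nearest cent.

€745161.29

Growing perpetuity: P = D₁ / (r − g) = €46,200.0000 / (0.141 − 0.079) = €745,161.29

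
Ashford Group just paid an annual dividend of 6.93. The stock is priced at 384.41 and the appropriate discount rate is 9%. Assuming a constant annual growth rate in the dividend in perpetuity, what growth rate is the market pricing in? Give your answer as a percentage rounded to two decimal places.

7.07%

P = D₀(1+g)/(r−g) ⇒ P(r−g) = D₀(1+g) ⇒ g(P+D₀) = P·r − D₀
g = (P·r − D₀)/(P + D₀) = (384.41×0.09 − 6.93) / (384.41 + 6.93) = 0.070698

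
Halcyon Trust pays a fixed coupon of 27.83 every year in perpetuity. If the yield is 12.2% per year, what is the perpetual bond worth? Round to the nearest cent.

228.11

Level perpetuity: PV = C / r = 27.83 / 0.122 = 228.11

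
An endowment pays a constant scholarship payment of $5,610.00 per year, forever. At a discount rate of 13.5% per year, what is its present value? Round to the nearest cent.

$41555.56

Level perpetuity: PV = C / r = $5,610.00 / 0.135 = $41,555.56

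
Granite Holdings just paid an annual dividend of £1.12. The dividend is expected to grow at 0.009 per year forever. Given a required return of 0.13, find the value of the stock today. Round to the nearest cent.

D₁ = D₀ × (1 + g) = £1.12 × 1.009 = £1.1301
Growing perpetuity: P = D₁ / (r − g) = £1.1301 / (0.13 − 0.009) = £9.34

£9.34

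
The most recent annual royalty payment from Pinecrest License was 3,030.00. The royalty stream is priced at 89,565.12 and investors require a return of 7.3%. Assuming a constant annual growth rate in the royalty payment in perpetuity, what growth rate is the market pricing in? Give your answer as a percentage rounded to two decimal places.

3.79%

P = D₀(1+g)/(r−g) ⇒ P(r−g) = D₀(1+g) ⇒ g(P+D₀) = P·r − D₀
g = (P·r − D₀)/(P + D₀) = (89,565.12×0.073 − 3,030.00) / (89,565.12 + 3,030.00) = 0.037888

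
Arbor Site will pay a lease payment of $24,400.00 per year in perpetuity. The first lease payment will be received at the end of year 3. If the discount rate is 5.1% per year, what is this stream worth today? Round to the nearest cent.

Value at end of year 2: C / r = $24,400.00 / 0.051 = $478,431.3725
Discount to today: PV = $478,431.3725 / (1 + 0.051)^2 = $478,431.3725 / 1.104601 = $433,125.96

$433125.96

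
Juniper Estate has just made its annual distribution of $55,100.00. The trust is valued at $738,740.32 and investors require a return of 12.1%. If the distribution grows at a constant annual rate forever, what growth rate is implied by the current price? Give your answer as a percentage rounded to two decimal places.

P = D₀(1+g)/(r−g) ⇒ P(r−g) = D₀(1+g) ⇒ g(P+D₀) = P·r − D₀
g = (P·r − D₀)/(P + D₀) = ($738,740.32×0.121 − $55,100.00) / ($738,740.32 + $55,100.00) = 0.043192

4.32%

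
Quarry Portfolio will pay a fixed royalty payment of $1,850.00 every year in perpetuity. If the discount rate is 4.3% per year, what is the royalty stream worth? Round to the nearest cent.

Level perpetuity: PV = C / r = $1,850.00 / 0.043 = $43,023.26

$43023.26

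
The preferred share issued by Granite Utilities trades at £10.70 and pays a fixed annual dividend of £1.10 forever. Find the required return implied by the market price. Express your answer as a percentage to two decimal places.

10.28%

P = C/r ⇒ r = C/P = £1.10/£10.70 = 0.102804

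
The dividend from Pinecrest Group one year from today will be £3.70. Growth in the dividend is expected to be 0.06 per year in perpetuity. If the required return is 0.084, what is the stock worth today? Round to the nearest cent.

£154.17

Growing perpetuity: P = D₁ / (r − g) = £3.7000 / (0.084 − 0.06) = £154.17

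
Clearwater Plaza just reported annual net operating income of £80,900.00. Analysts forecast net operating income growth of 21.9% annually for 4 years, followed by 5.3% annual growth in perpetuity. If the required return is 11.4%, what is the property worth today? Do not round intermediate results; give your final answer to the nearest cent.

£2409647.47

D_1 = 98617.10000
D_2 = 120214.24490
D_3 = 146541.16453
D_4 = 178633.67957
Terminal value at year 4: TV = D_4×(1+g_2)/(r−g_2) = 188101.26458/0.061 = 3083627.28824
P_0 = D_1/(1+r)^1 + D_2/(1+r)^2 + D_3/(1+r)^3 + D_4/(1+r)^4 + TV/(1+r)^4
    = 88525.22442 + 96869.16388 + 105999.56084 + 115990.54278 + 2002262.97622 = 2409647.46813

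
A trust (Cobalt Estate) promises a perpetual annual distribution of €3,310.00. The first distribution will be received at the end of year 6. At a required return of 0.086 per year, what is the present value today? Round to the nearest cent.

€25478.88

Value at end of year 5: C / r = €3,310.00 / 0.086 = €38,488.3721
Discount to today: PV = €38,488.3721 / (1 + 0.086)^5 = €38,488.3721 / 1.510599 = €25,478.88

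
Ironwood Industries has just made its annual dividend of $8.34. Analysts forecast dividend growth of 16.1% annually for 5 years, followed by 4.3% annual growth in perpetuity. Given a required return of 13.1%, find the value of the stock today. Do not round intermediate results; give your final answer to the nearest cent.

D_1 = 9.68274
D_2 = 11.24166
D_3 = 13.05157
D_4 = 15.15287
D_5 = 17.59248
Terminal value at year 5: TV = D_5×(1+g_2)/(r−g_2) = 18.34896/0.088 = 208.51091
P_0 = D_1/(1+r)^1 + D_2/(1+r)^2 + D_3/(1+r)^3 + D_4/(1+r)^4 + D_5/(1+r)^5 + TV/(1+r)^5
    = 8.56122 + 8.78831 + 9.02142 + 9.26071 + 9.50636 + 112.67194 = 157.80996

$157.81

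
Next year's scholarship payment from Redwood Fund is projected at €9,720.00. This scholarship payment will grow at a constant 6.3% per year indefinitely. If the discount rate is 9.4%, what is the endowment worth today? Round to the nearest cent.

€313548.39

Growing perpetuity: P = D₁ / (r − g) = €9,720.0000 / (0.094 − 0.063) = €313,548.39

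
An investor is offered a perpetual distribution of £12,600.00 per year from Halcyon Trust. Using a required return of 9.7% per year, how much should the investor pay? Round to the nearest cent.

Level perpetuity: PV = C / r = £12,600.00 / 0.097 = £129,896.91

£129896.91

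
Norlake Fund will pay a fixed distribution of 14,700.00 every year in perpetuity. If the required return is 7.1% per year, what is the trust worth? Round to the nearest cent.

207042.25

Level perpetuity: PV = C / r = 14,700.00 / 0.071 = 207,042.25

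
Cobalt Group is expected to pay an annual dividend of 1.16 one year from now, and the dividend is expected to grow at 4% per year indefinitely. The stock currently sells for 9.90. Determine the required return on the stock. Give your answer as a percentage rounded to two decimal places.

15.72%

P = D₁/(r − g) ⇒ r = D₁/P + g = 1.1600/9.90 + 0.04 = 0.117172 + 0.04 = 0.157172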